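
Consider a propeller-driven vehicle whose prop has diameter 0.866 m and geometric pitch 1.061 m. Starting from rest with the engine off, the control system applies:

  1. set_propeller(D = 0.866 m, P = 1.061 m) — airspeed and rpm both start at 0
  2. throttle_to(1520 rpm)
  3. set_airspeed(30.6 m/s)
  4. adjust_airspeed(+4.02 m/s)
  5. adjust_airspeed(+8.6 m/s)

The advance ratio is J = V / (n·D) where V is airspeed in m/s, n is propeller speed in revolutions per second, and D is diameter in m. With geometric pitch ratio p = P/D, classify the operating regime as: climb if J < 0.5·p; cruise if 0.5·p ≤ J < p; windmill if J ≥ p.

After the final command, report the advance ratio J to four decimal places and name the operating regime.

J = 1.9700, regime = windmill

set_propeller: D = 0.866 m, P = 1.061 m (p = P/D = 1.225173); state ← (V=0, rpm=0)
throttle_to(1520): rpm ← 1520
set_airspeed(30.6): V ← 30.6 m/s
adjust_airspeed(+4.02): V ← 30.6 +4.02 = 34.62 m/s
adjust_airspeed(+8.6): V ← 34.62 +8.6 = 43.22 m/s
final state: V = 43.22 m/s, rpm = 1520 → n = rpm/60 = 25.333333 rev/s
J = V / (n·D) = 43.22 / (25.333333 × 0.866) = 1.970038
regime bands: climb J<0.6126 | cruise [0.6126, 1.2252) | windmill J≥1.2252
J = 1.9700 → windmill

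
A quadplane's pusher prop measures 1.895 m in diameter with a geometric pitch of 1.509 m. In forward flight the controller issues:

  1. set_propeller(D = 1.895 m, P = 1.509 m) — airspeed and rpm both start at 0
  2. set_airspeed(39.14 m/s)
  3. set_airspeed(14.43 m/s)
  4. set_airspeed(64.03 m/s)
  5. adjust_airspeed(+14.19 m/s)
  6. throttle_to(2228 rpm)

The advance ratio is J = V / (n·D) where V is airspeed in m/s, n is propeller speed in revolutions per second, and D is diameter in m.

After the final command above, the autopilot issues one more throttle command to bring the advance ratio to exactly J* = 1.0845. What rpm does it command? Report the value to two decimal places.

rpm = 2283.65

set_propeller: D = 1.895 m, P = 1.509 m (p = P/D = 0.796306); state ← (V=0, rpm=0)
set_airspeed(39.14): V ← 39.14 m/s
set_airspeed(14.43): V ← 14.43 m/s
set_airspeed(64.03): V ← 64.03 m/s
adjust_airspeed(+14.19): V ← 64.03 +14.19 = 78.22 m/s
throttle_to(2228): rpm ← 2228
final state: V = 78.22 m/s, rpm = 2228 → n = rpm/60 = 37.133333 rev/s
target J* = 1.0845; solve J* = V/(n·D) for n: n = V/(J*·D) = 78.22/(1.0845 × 1.895) = 38.060899 rev/s
rpm = 60·n = 2283.653934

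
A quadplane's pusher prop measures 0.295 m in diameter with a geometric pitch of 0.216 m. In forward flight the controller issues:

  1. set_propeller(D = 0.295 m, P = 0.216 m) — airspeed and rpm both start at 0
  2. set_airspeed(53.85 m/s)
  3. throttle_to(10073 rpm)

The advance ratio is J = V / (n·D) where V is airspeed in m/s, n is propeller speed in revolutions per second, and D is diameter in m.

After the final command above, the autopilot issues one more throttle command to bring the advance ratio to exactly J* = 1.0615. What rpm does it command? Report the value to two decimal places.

rpm = 10317.99

set_propeller: D = 0.295 m, P = 0.216 m (p = P/D = 0.732203); state ← (V=0, rpm=0)
set_airspeed(53.85): V ← 53.85 m/s
throttle_to(10073): rpm ← 10073
final state: V = 53.85 m/s, rpm = 10073 → n = rpm/60 = 167.883333 rev/s
target J* = 1.0615; solve J* = V/(n·D) for n: n = V/(J*·D) = 53.85/(1.0615 × 0.295) = 171.966437 rev/s
rpm = 60·n = 10317.986220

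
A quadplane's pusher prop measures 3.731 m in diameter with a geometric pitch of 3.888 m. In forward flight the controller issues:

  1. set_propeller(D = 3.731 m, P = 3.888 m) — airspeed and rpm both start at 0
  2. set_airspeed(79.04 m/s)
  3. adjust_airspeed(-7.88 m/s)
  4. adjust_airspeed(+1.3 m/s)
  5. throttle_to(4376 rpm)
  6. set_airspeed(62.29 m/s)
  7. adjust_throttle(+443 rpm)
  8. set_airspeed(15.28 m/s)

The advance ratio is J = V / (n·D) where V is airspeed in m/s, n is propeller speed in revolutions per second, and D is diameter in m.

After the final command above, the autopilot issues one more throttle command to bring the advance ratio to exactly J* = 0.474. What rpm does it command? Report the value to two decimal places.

set_propeller: D = 3.731 m, P = 3.888 m (p = P/D = 1.042080); state ← (V=0, rpm=0)
set_airspeed(79.04): V ← 79.04 m/s
adjust_airspeed(-7.88): V ← 79.04 -7.88 = 71.16 m/s
adjust_airspeed(+1.3): V ← 71.16 +1.3 = 72.46 m/s
throttle_to(4376): rpm ← 4376
set_airspeed(62.29): V ← 62.29 m/s
adjust_throttle(+443): rpm ← 4376 +443 = 4819
set_airspeed(15.28): V ← 15.28 m/s
final state: V = 15.28 m/s, rpm = 4819 → n = rpm/60 = 80.316667 rev/s
target J* = 0.474; solve J* = V/(n·D) for n: n = V/(J*·D) = 15.28/(0.474 × 3.731) = 8.640120 rev/s
rpm = 60·n = 518.407187

rpm = 518.41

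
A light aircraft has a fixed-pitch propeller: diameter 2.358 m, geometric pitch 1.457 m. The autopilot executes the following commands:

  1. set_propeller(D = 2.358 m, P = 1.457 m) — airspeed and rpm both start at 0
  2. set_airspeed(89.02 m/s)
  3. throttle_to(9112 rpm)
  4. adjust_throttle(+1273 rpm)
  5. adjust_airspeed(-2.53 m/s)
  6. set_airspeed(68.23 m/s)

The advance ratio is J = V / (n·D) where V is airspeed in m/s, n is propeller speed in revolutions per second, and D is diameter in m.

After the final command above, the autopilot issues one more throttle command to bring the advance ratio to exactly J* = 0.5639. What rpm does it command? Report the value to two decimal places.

rpm = 3078.79

set_propeller: D = 2.358 m, P = 1.457 m (p = P/D = 0.617897); state ← (V=0, rpm=0)
set_airspeed(89.02): V ← 89.02 m/s
throttle_to(9112): rpm ← 9112
adjust_throttle(+1273): rpm ← 9112 +1273 = 10385
adjust_airspeed(-2.53): V ← 89.02 -2.53 = 86.49 m/s
set_airspeed(68.23): V ← 68.23 m/s
final state: V = 68.23 m/s, rpm = 10385 → n = rpm/60 = 173.083333 rev/s
target J* = 0.5639; solve J* = V/(n·D) for n: n = V/(J*·D) = 68.23/(0.5639 × 2.358) = 51.313245 rev/s
rpm = 60·n = 3078.794672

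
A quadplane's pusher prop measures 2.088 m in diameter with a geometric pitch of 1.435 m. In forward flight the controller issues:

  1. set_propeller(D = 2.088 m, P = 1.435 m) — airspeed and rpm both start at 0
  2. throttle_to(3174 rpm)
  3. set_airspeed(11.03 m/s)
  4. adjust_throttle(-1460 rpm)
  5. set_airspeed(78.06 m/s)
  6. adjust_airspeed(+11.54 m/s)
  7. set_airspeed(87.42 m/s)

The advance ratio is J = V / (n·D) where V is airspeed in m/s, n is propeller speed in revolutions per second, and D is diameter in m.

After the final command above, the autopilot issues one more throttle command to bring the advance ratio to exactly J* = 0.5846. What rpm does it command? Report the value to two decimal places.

rpm = 4297.07

set_propeller: D = 2.088 m, P = 1.435 m (p = P/D = 0.687261); state ← (V=0, rpm=0)
throttle_to(3174): rpm ← 3174
set_airspeed(11.03): V ← 11.03 m/s
adjust_throttle(-1460): rpm ← 3174 -1460 = 1714
set_airspeed(78.06): V ← 78.06 m/s
adjust_airspeed(+11.54): V ← 78.06 +11.54 = 89.6 m/s
set_airspeed(87.42): V ← 87.42 m/s
final state: V = 87.42 m/s, rpm = 1714 → n = rpm/60 = 28.566667 rev/s
target J* = 0.5846; solve J* = V/(n·D) for n: n = V/(J*·D) = 87.42/(0.5846 × 2.088) = 71.617886 rev/s
rpm = 60·n = 4297.073153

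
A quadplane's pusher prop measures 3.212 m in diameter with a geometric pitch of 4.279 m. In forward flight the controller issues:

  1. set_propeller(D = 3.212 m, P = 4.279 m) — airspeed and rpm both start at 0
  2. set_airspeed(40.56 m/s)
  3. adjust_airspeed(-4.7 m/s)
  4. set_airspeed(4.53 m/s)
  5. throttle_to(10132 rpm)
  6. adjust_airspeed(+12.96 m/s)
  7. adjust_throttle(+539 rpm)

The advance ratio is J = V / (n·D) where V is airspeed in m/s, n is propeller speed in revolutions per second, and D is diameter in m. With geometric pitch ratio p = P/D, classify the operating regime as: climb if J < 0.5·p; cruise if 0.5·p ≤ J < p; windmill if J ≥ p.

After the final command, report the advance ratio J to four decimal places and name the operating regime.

set_propeller: D = 3.212 m, P = 4.279 m (p = P/D = 1.332192); state ← (V=0, rpm=0)
set_airspeed(40.56): V ← 40.56 m/s
adjust_airspeed(-4.7): V ← 40.56 -4.7 = 35.86 m/s
set_airspeed(4.53): V ← 4.53 m/s
throttle_to(10132): rpm ← 10132
adjust_airspeed(+12.96): V ← 4.53 +12.96 = 17.49 m/s
adjust_throttle(+539): rpm ← 10132 +539 = 10671
final state: V = 17.49 m/s, rpm = 10671 → n = rpm/60 = 177.850000 rev/s
J = V / (n·D) = 17.49 / (177.850000 × 3.212) = 0.030617
regime bands: climb J<0.6661 | cruise [0.6661, 1.3322) | windmill J≥1.3322
J = 0.0306 → climb

J = 0.0306, regime = climb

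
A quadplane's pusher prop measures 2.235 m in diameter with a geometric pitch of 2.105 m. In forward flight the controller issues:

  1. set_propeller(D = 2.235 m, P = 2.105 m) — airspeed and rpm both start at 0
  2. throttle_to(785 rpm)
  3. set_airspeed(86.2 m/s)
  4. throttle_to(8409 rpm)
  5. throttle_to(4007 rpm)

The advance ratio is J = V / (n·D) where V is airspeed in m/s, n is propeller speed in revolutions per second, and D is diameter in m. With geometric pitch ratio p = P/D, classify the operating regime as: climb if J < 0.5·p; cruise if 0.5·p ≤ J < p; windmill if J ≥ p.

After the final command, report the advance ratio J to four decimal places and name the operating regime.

set_propeller: D = 2.235 m, P = 2.105 m (p = P/D = 0.941834); state ← (V=0, rpm=0)
throttle_to(785): rpm ← 785
set_airspeed(86.2): V ← 86.2 m/s
throttle_to(8409): rpm ← 8409
throttle_to(4007): rpm ← 4007
final state: V = 86.2 m/s, rpm = 4007 → n = rpm/60 = 66.783333 rev/s
J = V / (n·D) = 86.2 / (66.783333 × 2.235) = 0.577513
regime bands: climb J<0.4709 | cruise [0.4709, 0.9418) | windmill J≥0.9418
J = 0.5775 → cruise

J = 0.5775, regime = cruise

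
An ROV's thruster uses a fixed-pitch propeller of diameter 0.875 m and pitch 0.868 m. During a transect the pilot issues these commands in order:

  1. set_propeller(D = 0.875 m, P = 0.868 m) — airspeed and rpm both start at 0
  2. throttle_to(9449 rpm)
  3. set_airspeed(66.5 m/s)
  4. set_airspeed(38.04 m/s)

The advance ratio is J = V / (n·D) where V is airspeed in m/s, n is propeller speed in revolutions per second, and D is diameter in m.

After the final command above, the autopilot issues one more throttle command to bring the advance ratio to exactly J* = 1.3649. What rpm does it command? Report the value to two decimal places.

rpm = 1911.10

set_propeller: D = 0.875 m, P = 0.868 m (p = P/D = 0.992000); state ← (V=0, rpm=0)
throttle_to(9449): rpm ← 9449
set_airspeed(66.5): V ← 66.5 m/s
set_airspeed(38.04): V ← 38.04 m/s
final state: V = 38.04 m/s, rpm = 9449 → n = rpm/60 = 157.483333 rev/s
target J* = 1.3649; solve J* = V/(n·D) for n: n = V/(J*·D) = 38.04/(1.3649 × 0.875) = 31.851627 rev/s
rpm = 60·n = 1911.097621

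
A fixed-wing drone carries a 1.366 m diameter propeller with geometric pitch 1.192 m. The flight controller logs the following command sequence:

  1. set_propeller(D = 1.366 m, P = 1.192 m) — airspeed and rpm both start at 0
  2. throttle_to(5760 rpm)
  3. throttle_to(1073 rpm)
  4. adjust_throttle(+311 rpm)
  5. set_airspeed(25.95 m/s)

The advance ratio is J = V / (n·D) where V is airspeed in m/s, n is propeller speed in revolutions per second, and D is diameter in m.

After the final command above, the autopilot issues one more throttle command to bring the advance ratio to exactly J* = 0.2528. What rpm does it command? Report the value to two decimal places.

rpm = 4508.80

set_propeller: D = 1.366 m, P = 1.192 m (p = P/D = 0.872621); state ← (V=0, rpm=0)
throttle_to(5760): rpm ← 5760
throttle_to(1073): rpm ← 1073
adjust_throttle(+311): rpm ← 1073 +311 = 1384
set_airspeed(25.95): V ← 25.95 m/s
final state: V = 25.95 m/s, rpm = 1384 → n = rpm/60 = 23.066667 rev/s
target J* = 0.2528; solve J* = V/(n·D) for n: n = V/(J*·D) = 25.95/(0.2528 × 1.366) = 75.146645 rev/s
rpm = 60·n = 4508.798673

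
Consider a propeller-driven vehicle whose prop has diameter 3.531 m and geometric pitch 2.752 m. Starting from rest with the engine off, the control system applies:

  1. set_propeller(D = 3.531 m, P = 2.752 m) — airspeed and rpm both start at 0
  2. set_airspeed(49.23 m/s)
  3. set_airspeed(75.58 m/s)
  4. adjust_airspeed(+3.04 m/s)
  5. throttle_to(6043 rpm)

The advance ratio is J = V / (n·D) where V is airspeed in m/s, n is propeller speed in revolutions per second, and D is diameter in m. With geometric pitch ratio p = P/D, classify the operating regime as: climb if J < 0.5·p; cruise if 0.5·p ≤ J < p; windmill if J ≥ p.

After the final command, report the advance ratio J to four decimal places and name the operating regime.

set_propeller: D = 3.531 m, P = 2.752 m (p = P/D = 0.779383); state ← (V=0, rpm=0)
set_airspeed(49.23): V ← 49.23 m/s
set_airspeed(75.58): V ← 75.58 m/s
adjust_airspeed(+3.04): V ← 75.58 +3.04 = 78.62 m/s
throttle_to(6043): rpm ← 6043
final state: V = 78.62 m/s, rpm = 6043 → n = rpm/60 = 100.716667 rev/s
J = V / (n·D) = 78.62 / (100.716667 × 3.531) = 0.221072
regime bands: climb J<0.3897 | cruise [0.3897, 0.7794) | windmill J≥0.7794
J = 0.2211 → climb

J = 0.2211, regime = climb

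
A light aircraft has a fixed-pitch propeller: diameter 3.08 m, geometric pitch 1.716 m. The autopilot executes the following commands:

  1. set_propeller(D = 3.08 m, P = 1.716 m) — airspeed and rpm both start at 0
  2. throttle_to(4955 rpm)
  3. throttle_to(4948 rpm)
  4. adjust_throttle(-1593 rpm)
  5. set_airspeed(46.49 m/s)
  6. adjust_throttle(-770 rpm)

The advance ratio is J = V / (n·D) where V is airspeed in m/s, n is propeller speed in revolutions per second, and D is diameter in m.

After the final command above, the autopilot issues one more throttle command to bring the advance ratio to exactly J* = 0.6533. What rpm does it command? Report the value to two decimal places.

rpm = 1386.27

set_propeller: D = 3.08 m, P = 1.716 m (p = P/D = 0.557143); state ← (V=0, rpm=0)
throttle_to(4955): rpm ← 4955
throttle_to(4948): rpm ← 4948
adjust_throttle(-1593): rpm ← 4948 -1593 = 3355
set_airspeed(46.49): V ← 46.49 m/s
adjust_throttle(-770): rpm ← 3355 -770 = 2585
final state: V = 46.49 m/s, rpm = 2585 → n = rpm/60 = 43.083333 rev/s
target J* = 0.6533; solve J* = V/(n·D) for n: n = V/(J*·D) = 46.49/(0.6533 × 3.08) = 23.104479 rev/s
rpm = 60·n = 1386.268714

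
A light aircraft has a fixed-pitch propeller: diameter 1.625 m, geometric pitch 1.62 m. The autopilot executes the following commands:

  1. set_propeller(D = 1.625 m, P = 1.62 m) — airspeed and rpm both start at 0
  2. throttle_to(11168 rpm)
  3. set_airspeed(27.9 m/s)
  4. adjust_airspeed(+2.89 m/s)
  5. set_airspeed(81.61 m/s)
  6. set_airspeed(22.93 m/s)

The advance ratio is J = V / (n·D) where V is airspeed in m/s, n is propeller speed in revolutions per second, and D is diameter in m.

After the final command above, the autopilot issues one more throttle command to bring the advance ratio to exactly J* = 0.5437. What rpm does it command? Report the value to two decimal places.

set_propeller: D = 1.625 m, P = 1.62 m (p = P/D = 0.996923); state ← (V=0, rpm=0)
throttle_to(11168): rpm ← 11168
set_airspeed(27.9): V ← 27.9 m/s
adjust_airspeed(+2.89): V ← 27.9 +2.89 = 30.79 m/s
set_airspeed(81.61): V ← 81.61 m/s
set_airspeed(22.93): V ← 22.93 m/s
final state: V = 22.93 m/s, rpm = 11168 → n = rpm/60 = 186.133333 rev/s
target J* = 0.5437; solve J* = V/(n·D) for n: n = V/(J*·D) = 22.93/(0.5437 × 1.625) = 25.953226 rev/s
rpm = 60·n = 1557.193588

rpm = 1557.19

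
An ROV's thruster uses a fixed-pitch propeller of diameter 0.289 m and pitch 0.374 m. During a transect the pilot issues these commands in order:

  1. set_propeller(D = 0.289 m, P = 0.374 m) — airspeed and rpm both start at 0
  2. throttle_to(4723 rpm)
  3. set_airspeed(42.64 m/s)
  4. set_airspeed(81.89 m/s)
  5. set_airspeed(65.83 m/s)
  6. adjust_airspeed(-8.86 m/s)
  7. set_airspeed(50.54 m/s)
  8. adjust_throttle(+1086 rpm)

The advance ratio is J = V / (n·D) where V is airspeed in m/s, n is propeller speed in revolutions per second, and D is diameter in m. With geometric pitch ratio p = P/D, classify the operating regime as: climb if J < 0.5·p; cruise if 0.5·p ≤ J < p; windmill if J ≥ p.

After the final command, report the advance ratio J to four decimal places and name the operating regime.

J = 1.8063, regime = windmill

set_propeller: D = 0.289 m, P = 0.374 m (p = P/D = 1.294118); state ← (V=0, rpm=0)
throttle_to(4723): rpm ← 4723
set_airspeed(42.64): V ← 42.64 m/s
set_airspeed(81.89): V ← 81.89 m/s
set_airspeed(65.83): V ← 65.83 m/s
adjust_airspeed(-8.86): V ← 65.83 -8.86 = 56.97 m/s
set_airspeed(50.54): V ← 50.54 m/s
adjust_throttle(+1086): rpm ← 4723 +1086 = 5809
final state: V = 50.54 m/s, rpm = 5809 → n = rpm/60 = 96.816667 rev/s
J = V / (n·D) = 50.54 / (96.816667 × 0.289) = 1.806289
regime bands: climb J<0.6471 | cruise [0.6471, 1.2941) | windmill J≥1.2941
J = 1.8063 → windmill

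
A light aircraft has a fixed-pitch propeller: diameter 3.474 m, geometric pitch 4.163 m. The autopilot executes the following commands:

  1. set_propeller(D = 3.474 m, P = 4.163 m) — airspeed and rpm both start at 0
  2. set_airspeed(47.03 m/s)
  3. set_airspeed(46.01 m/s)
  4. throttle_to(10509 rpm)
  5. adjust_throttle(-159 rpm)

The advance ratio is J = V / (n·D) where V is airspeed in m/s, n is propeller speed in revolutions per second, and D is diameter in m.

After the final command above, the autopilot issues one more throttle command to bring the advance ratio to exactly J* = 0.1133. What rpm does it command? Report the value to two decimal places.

set_propeller: D = 3.474 m, P = 4.163 m (p = P/D = 1.198330); state ← (V=0, rpm=0)
set_airspeed(47.03): V ← 47.03 m/s
set_airspeed(46.01): V ← 46.01 m/s
throttle_to(10509): rpm ← 10509
adjust_throttle(-159): rpm ← 10509 -159 = 10350
final state: V = 46.01 m/s, rpm = 10350 → n = rpm/60 = 172.500000 rev/s
target J* = 0.1133; solve J* = V/(n·D) for n: n = V/(J*·D) = 46.01/(0.1133 × 3.474) = 116.894078 rev/s
rpm = 60·n = 7013.644671

rpm = 7013.64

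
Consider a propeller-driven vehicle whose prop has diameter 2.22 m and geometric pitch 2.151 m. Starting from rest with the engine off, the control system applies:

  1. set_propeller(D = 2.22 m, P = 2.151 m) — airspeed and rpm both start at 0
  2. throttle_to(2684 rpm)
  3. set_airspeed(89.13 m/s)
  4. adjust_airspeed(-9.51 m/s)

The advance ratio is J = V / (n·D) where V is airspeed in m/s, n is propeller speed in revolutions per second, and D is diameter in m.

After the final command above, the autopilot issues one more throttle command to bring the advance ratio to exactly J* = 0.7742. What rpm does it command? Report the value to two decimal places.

set_propeller: D = 2.22 m, P = 2.151 m (p = P/D = 0.968919); state ← (V=0, rpm=0)
throttle_to(2684): rpm ← 2684
set_airspeed(89.13): V ← 89.13 m/s
adjust_airspeed(-9.51): V ← 89.13 -9.51 = 79.62 m/s
final state: V = 79.62 m/s, rpm = 2684 → n = rpm/60 = 44.733333 rev/s
target J* = 0.7742; solve J* = V/(n·D) for n: n = V/(J*·D) = 79.62/(0.7742 × 2.22) = 46.325064 rev/s
rpm = 60·n = 2779.503864

rpm = 2779.50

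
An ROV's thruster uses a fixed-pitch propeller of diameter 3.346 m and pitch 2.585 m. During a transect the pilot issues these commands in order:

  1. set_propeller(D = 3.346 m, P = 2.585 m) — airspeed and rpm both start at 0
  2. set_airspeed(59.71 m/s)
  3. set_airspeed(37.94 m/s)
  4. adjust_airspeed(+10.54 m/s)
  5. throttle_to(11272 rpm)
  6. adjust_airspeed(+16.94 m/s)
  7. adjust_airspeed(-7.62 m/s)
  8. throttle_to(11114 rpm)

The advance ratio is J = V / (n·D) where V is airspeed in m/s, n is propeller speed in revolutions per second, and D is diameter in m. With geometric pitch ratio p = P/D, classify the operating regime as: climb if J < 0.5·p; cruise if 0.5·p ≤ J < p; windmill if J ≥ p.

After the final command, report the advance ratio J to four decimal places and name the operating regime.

set_propeller: D = 3.346 m, P = 2.585 m (p = P/D = 0.772564); state ← (V=0, rpm=0)
set_airspeed(59.71): V ← 59.71 m/s
set_airspeed(37.94): V ← 37.94 m/s
adjust_airspeed(+10.54): V ← 37.94 +10.54 = 48.48 m/s
throttle_to(11272): rpm ← 11272
adjust_airspeed(+16.94): V ← 48.48 +16.94 = 65.42 m/s
adjust_airspeed(-7.62): V ← 65.42 -7.62 = 57.8 m/s
throttle_to(11114): rpm ← 11114
final state: V = 57.8 m/s, rpm = 11114 → n = rpm/60 = 185.233333 rev/s
J = V / (n·D) = 57.8 / (185.233333 × 3.346) = 0.093257
regime bands: climb J<0.3863 | cruise [0.3863, 0.7726) | windmill J≥0.7726
J = 0.0933 → climb

J = 0.0933, regime = climb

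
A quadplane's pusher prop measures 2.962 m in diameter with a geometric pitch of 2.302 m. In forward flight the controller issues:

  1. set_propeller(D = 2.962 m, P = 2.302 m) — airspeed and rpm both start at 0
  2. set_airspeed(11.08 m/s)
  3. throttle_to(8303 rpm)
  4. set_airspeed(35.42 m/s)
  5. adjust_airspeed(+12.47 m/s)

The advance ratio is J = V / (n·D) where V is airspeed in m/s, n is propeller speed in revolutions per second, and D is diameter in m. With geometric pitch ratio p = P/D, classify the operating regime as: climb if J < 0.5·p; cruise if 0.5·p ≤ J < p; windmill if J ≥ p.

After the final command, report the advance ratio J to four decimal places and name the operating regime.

set_propeller: D = 2.962 m, P = 2.302 m (p = P/D = 0.777178); state ← (V=0, rpm=0)
set_airspeed(11.08): V ← 11.08 m/s
throttle_to(8303): rpm ← 8303
set_airspeed(35.42): V ← 35.42 m/s
adjust_airspeed(+12.47): V ← 35.42 +12.47 = 47.89 m/s
final state: V = 47.89 m/s, rpm = 8303 → n = rpm/60 = 138.383333 rev/s
J = V / (n·D) = 47.89 / (138.383333 × 2.962) = 0.116836
regime bands: climb J<0.3886 | cruise [0.3886, 0.7772) | windmill J≥0.7772
J = 0.1168 → climb

J = 0.1168, regime = climb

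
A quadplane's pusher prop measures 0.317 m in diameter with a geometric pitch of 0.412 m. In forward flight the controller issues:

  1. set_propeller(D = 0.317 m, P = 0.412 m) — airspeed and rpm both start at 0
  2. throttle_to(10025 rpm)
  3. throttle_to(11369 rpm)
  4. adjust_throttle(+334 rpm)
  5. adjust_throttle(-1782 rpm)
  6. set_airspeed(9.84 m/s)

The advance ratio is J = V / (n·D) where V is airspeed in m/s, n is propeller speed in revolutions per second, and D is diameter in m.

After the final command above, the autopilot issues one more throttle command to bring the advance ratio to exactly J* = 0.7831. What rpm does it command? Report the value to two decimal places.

rpm = 2378.32

set_propeller: D = 0.317 m, P = 0.412 m (p = P/D = 1.299685); state ← (V=0, rpm=0)
throttle_to(10025): rpm ← 10025
throttle_to(11369): rpm ← 11369
adjust_throttle(+334): rpm ← 11369 +334 = 11703
adjust_throttle(-1782): rpm ← 11703 -1782 = 9921
set_airspeed(9.84): V ← 9.84 m/s
final state: V = 9.84 m/s, rpm = 9921 → n = rpm/60 = 165.350000 rev/s
target J* = 0.7831; solve J* = V/(n·D) for n: n = V/(J*·D) = 9.84/(0.7831 × 0.317) = 39.638628 rev/s
rpm = 60·n = 2378.317671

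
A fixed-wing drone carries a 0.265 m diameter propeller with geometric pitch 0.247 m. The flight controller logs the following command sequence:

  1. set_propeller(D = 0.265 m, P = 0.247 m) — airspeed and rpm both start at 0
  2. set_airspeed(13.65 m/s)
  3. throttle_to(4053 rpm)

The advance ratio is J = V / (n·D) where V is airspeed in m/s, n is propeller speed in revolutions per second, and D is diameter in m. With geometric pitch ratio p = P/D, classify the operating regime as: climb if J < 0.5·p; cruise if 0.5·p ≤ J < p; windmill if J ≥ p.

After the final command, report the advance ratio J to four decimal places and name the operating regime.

set_propeller: D = 0.265 m, P = 0.247 m (p = P/D = 0.932075); state ← (V=0, rpm=0)
set_airspeed(13.65): V ← 13.65 m/s
throttle_to(4053): rpm ← 4053
final state: V = 13.65 m/s, rpm = 4053 → n = rpm/60 = 67.550000 rev/s
J = V / (n·D) = 13.65 / (67.550000 × 0.265) = 0.762538
regime bands: climb J<0.4660 | cruise [0.4660, 0.9321) | windmill J≥0.9321
J = 0.7625 → cruise

J = 0.7625, regime = cruise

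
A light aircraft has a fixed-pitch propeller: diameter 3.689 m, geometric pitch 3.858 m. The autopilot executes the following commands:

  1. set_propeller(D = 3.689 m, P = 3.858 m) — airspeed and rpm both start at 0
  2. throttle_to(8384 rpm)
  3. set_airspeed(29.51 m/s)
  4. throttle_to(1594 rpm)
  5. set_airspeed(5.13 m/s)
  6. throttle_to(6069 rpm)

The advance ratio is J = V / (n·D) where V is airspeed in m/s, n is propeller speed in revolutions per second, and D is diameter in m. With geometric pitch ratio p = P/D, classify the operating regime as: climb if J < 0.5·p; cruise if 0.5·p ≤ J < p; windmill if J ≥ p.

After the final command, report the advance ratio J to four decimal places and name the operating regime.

set_propeller: D = 3.689 m, P = 3.858 m (p = P/D = 1.045812); state ← (V=0, rpm=0)
throttle_to(8384): rpm ← 8384
set_airspeed(29.51): V ← 29.51 m/s
throttle_to(1594): rpm ← 1594
set_airspeed(5.13): V ← 5.13 m/s
throttle_to(6069): rpm ← 6069
final state: V = 5.13 m/s, rpm = 6069 → n = rpm/60 = 101.150000 rev/s
J = V / (n·D) = 5.13 / (101.150000 × 3.689) = 0.013748
regime bands: climb J<0.5229 | cruise [0.5229, 1.0458) | windmill J≥1.0458
J = 0.0137 → climb

J = 0.0137, regime = climb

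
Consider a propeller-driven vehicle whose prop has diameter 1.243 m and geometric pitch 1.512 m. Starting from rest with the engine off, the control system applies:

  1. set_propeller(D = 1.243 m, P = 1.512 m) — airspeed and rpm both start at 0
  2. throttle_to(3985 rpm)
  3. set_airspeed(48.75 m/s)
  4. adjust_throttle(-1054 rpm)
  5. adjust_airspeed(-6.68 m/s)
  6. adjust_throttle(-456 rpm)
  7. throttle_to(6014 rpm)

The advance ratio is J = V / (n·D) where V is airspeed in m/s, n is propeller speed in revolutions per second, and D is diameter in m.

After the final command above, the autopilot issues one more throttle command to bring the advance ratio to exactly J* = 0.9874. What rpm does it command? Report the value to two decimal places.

rpm = 2056.65

set_propeller: D = 1.243 m, P = 1.512 m (p = P/D = 1.216412); state ← (V=0, rpm=0)
throttle_to(3985): rpm ← 3985
set_airspeed(48.75): V ← 48.75 m/s
adjust_throttle(-1054): rpm ← 3985 -1054 = 2931
adjust_airspeed(-6.68): V ← 48.75 -6.68 = 42.07 m/s
adjust_throttle(-456): rpm ← 2931 -456 = 2475
throttle_to(6014): rpm ← 6014
final state: V = 42.07 m/s, rpm = 6014 → n = rpm/60 = 100.233333 rev/s
target J* = 0.9874; solve J* = V/(n·D) for n: n = V/(J*·D) = 42.07/(0.9874 × 1.243) = 34.277431 rev/s
rpm = 60·n = 2056.645837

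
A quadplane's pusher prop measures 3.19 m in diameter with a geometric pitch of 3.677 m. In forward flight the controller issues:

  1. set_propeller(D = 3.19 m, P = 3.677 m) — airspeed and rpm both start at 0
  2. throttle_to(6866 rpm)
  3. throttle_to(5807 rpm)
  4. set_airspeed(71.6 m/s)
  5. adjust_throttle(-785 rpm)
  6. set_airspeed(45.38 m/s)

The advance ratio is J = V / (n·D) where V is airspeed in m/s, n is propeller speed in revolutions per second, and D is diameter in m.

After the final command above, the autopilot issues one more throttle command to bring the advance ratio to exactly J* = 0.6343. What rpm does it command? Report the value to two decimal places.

rpm = 1345.64

set_propeller: D = 3.19 m, P = 3.677 m (p = P/D = 1.152665); state ← (V=0, rpm=0)
throttle_to(6866): rpm ← 6866
throttle_to(5807): rpm ← 5807
set_airspeed(71.6): V ← 71.6 m/s
adjust_throttle(-785): rpm ← 5807 -785 = 5022
set_airspeed(45.38): V ← 45.38 m/s
final state: V = 45.38 m/s, rpm = 5022 → n = rpm/60 = 83.700000 rev/s
target J* = 0.6343; solve J* = V/(n·D) for n: n = V/(J*·D) = 45.38/(0.6343 × 3.19) = 22.427409 rev/s
rpm = 60·n = 1345.644521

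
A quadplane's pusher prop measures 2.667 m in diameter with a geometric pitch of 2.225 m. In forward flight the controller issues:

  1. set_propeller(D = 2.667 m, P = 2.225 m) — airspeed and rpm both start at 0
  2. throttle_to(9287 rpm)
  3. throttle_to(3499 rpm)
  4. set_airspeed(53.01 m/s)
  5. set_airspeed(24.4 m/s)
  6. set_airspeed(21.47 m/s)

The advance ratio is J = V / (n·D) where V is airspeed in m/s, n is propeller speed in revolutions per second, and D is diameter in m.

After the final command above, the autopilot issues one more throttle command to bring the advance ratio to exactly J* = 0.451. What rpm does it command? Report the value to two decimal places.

set_propeller: D = 2.667 m, P = 2.225 m (p = P/D = 0.834271); state ← (V=0, rpm=0)
throttle_to(9287): rpm ← 9287
throttle_to(3499): rpm ← 3499
set_airspeed(53.01): V ← 53.01 m/s
set_airspeed(24.4): V ← 24.4 m/s
set_airspeed(21.47): V ← 21.47 m/s
final state: V = 21.47 m/s, rpm = 3499 → n = rpm/60 = 58.316667 rev/s
target J* = 0.451; solve J* = V/(n·D) for n: n = V/(J*·D) = 21.47/(0.451 × 2.667) = 17.849764 rev/s
rpm = 60·n = 1070.985861

rpm = 1070.99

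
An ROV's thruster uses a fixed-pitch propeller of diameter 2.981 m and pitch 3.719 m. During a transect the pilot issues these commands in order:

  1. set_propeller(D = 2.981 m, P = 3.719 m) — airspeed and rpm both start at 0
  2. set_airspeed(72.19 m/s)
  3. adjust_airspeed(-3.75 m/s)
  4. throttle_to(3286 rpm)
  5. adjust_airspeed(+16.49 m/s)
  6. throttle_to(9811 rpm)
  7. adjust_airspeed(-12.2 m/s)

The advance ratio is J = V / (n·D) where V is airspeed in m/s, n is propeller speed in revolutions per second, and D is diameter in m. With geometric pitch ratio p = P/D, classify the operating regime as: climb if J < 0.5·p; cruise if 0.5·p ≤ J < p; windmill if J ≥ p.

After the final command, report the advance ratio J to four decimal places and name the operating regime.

J = 0.1492, regime = climb

set_propeller: D = 2.981 m, P = 3.719 m (p = P/D = 1.247568); state ← (V=0, rpm=0)
set_airspeed(72.19): V ← 72.19 m/s
adjust_airspeed(-3.75): V ← 72.19 -3.75 = 68.44 m/s
throttle_to(3286): rpm ← 3286
adjust_airspeed(+16.49): V ← 68.44 +16.49 = 84.93 m/s
throttle_to(9811): rpm ← 9811
adjust_airspeed(-12.2): V ← 84.93 -12.2 = 72.73 m/s
final state: V = 72.73 m/s, rpm = 9811 → n = rpm/60 = 163.516667 rev/s
J = V / (n·D) = 72.73 / (163.516667 × 2.981) = 0.149207
regime bands: climb J<0.6238 | cruise [0.6238, 1.2476) | windmill J≥1.2476
J = 0.1492 → climb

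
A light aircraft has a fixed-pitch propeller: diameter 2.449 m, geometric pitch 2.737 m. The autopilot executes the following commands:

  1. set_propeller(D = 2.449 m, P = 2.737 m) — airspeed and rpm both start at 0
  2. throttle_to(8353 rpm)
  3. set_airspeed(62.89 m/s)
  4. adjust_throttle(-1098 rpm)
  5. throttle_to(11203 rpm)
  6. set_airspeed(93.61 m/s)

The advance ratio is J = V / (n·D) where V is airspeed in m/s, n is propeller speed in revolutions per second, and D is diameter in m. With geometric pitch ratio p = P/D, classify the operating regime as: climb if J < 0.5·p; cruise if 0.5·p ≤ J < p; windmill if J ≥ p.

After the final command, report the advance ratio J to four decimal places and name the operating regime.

J = 0.2047, regime = climb

set_propeller: D = 2.449 m, P = 2.737 m (p = P/D = 1.117599); state ← (V=0, rpm=0)
throttle_to(8353): rpm ← 8353
set_airspeed(62.89): V ← 62.89 m/s
adjust_throttle(-1098): rpm ← 8353 -1098 = 7255
throttle_to(11203): rpm ← 11203
set_airspeed(93.61): V ← 93.61 m/s
final state: V = 93.61 m/s, rpm = 11203 → n = rpm/60 = 186.716667 rev/s
J = V / (n·D) = 93.61 / (186.716667 × 2.449) = 0.204715
regime bands: climb J<0.5588 | cruise [0.5588, 1.1176) | windmill J≥1.1176
J = 0.2047 → climb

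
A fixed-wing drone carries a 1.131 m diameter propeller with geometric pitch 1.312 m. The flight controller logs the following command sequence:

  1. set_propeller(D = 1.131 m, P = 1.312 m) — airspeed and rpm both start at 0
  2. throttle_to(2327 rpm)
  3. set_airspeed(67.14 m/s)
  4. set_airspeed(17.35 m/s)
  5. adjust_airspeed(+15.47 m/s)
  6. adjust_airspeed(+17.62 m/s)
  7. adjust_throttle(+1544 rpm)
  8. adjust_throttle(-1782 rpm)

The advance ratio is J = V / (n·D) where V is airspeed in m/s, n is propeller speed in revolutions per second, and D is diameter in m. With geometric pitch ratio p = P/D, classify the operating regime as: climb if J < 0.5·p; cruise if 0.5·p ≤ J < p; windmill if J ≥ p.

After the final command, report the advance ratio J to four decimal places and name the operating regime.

J = 1.2809, regime = windmill

set_propeller: D = 1.131 m, P = 1.312 m (p = P/D = 1.160035); state ← (V=0, rpm=0)
throttle_to(2327): rpm ← 2327
set_airspeed(67.14): V ← 67.14 m/s
set_airspeed(17.35): V ← 17.35 m/s
adjust_airspeed(+15.47): V ← 17.35 +15.47 = 32.82 m/s
adjust_airspeed(+17.62): V ← 32.82 +17.62 = 50.44 m/s
adjust_throttle(+1544): rpm ← 2327 +1544 = 3871
adjust_throttle(-1782): rpm ← 3871 -1782 = 2089
final state: V = 50.44 m/s, rpm = 2089 → n = rpm/60 = 34.816667 rev/s
J = V / (n·D) = 50.44 / (34.816667 × 1.131) = 1.280930
regime bands: climb J<0.5800 | cruise [0.5800, 1.1600) | windmill J≥1.1600
J = 1.2809 → windmill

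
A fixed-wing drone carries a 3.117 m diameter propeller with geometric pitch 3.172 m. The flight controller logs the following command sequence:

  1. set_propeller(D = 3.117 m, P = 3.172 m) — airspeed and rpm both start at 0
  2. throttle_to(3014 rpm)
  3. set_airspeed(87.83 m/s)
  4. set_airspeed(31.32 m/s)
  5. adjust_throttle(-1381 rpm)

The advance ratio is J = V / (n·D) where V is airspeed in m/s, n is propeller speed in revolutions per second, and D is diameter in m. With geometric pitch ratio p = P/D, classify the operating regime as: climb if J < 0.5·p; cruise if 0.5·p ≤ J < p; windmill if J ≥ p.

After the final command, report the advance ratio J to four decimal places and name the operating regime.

J = 0.3692, regime = climb

set_propeller: D = 3.117 m, P = 3.172 m (p = P/D = 1.017645); state ← (V=0, rpm=0)
throttle_to(3014): rpm ← 3014
set_airspeed(87.83): V ← 87.83 m/s
set_airspeed(31.32): V ← 31.32 m/s
adjust_throttle(-1381): rpm ← 3014 -1381 = 1633
final state: V = 31.32 m/s, rpm = 1633 → n = rpm/60 = 27.216667 rev/s
J = V / (n·D) = 31.32 / (27.216667 × 3.117) = 0.369190
regime bands: climb J<0.5088 | cruise [0.5088, 1.0176) | windmill J≥1.0176
J = 0.3692 → climb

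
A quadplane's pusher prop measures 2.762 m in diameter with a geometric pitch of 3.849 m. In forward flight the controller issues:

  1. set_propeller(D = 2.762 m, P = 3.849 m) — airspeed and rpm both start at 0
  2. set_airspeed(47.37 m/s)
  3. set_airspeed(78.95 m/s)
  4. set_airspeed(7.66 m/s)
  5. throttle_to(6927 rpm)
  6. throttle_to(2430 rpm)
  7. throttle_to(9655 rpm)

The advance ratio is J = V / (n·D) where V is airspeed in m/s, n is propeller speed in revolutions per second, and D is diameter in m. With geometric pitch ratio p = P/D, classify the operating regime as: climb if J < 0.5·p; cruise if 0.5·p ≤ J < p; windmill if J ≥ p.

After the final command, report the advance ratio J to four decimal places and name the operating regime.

set_propeller: D = 2.762 m, P = 3.849 m (p = P/D = 1.393555); state ← (V=0, rpm=0)
set_airspeed(47.37): V ← 47.37 m/s
set_airspeed(78.95): V ← 78.95 m/s
set_airspeed(7.66): V ← 7.66 m/s
throttle_to(6927): rpm ← 6927
throttle_to(2430): rpm ← 2430
throttle_to(9655): rpm ← 9655
final state: V = 7.66 m/s, rpm = 9655 → n = rpm/60 = 160.916667 rev/s
J = V / (n·D) = 7.66 / (160.916667 × 2.762) = 0.017235
regime bands: climb J<0.6968 | cruise [0.6968, 1.3936) | windmill J≥1.3936
J = 0.0172 → climb

J = 0.0172, regime = climb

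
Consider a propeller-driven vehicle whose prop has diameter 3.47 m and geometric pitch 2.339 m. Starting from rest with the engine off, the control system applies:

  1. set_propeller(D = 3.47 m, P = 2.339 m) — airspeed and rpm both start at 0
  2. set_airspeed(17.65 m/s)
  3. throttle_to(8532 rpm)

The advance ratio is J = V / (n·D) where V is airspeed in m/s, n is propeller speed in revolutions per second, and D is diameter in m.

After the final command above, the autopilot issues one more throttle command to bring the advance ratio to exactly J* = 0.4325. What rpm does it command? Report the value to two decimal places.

rpm = 705.64

set_propeller: D = 3.47 m, P = 2.339 m (p = P/D = 0.674063); state ← (V=0, rpm=0)
set_airspeed(17.65): V ← 17.65 m/s
throttle_to(8532): rpm ← 8532
final state: V = 17.65 m/s, rpm = 8532 → n = rpm/60 = 142.200000 rev/s
target J* = 0.4325; solve J* = V/(n·D) for n: n = V/(J*·D) = 17.65/(0.4325 × 3.47) = 11.760590 rev/s
rpm = 60·n = 705.635422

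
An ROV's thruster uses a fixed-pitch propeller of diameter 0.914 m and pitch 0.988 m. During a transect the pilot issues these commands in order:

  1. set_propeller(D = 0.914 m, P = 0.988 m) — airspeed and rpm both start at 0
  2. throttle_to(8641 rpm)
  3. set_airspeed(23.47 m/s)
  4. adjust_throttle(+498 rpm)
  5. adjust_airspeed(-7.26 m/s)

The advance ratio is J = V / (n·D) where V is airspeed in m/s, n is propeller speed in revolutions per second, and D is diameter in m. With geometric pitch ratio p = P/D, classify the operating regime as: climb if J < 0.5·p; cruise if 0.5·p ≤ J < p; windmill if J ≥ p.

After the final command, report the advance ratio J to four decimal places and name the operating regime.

J = 0.1164, regime = climb

set_propeller: D = 0.914 m, P = 0.988 m (p = P/D = 1.080963); state ← (V=0, rpm=0)
throttle_to(8641): rpm ← 8641
set_airspeed(23.47): V ← 23.47 m/s
adjust_throttle(+498): rpm ← 8641 +498 = 9139
adjust_airspeed(-7.26): V ← 23.47 -7.26 = 16.21 m/s
final state: V = 16.21 m/s, rpm = 9139 → n = rpm/60 = 152.316667 rev/s
J = V / (n·D) = 16.21 / (152.316667 × 0.914) = 0.116437
regime bands: climb J<0.5405 | cruise [0.5405, 1.0810) | windmill J≥1.0810
J = 0.1164 → climb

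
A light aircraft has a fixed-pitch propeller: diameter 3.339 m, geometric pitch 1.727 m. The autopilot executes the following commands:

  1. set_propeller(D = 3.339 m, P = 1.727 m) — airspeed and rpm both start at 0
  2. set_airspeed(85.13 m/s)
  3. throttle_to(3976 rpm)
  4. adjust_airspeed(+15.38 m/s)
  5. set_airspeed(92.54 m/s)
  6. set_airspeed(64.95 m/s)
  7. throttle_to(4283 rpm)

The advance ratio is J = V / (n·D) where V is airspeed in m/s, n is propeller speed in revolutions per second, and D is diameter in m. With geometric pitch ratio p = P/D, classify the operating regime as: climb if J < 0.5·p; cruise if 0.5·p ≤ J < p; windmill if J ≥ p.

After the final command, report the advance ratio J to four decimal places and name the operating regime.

J = 0.2725, regime = cruise

set_propeller: D = 3.339 m, P = 1.727 m (p = P/D = 0.517221); state ← (V=0, rpm=0)
set_airspeed(85.13): V ← 85.13 m/s
throttle_to(3976): rpm ← 3976
adjust_airspeed(+15.38): V ← 85.13 +15.38 = 100.51 m/s
set_airspeed(92.54): V ← 92.54 m/s
set_airspeed(64.95): V ← 64.95 m/s
throttle_to(4283): rpm ← 4283
final state: V = 64.95 m/s, rpm = 4283 → n = rpm/60 = 71.383333 rev/s
J = V / (n·D) = 64.95 / (71.383333 × 3.339) = 0.272500
regime bands: climb J<0.2586 | cruise [0.2586, 0.5172) | windmill J≥0.5172
J = 0.2725 → cruise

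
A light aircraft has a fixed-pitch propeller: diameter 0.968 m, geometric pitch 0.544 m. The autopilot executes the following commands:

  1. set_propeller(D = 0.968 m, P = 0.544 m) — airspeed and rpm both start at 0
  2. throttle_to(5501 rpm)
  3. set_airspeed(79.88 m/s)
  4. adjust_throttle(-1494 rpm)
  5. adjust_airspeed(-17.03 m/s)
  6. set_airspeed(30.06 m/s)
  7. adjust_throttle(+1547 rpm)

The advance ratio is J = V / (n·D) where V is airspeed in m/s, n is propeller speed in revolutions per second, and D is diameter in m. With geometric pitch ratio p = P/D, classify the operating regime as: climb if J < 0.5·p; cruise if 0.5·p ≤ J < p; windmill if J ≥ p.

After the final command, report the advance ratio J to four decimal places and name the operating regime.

set_propeller: D = 0.968 m, P = 0.544 m (p = P/D = 0.561983); state ← (V=0, rpm=0)
throttle_to(5501): rpm ← 5501
set_airspeed(79.88): V ← 79.88 m/s
adjust_throttle(-1494): rpm ← 5501 -1494 = 4007
adjust_airspeed(-17.03): V ← 79.88 -17.03 = 62.85 m/s
set_airspeed(30.06): V ← 30.06 m/s
adjust_throttle(+1547): rpm ← 4007 +1547 = 5554
final state: V = 30.06 m/s, rpm = 5554 → n = rpm/60 = 92.566667 rev/s
J = V / (n·D) = 30.06 / (92.566667 × 0.968) = 0.335474
regime bands: climb J<0.2810 | cruise [0.2810, 0.5620) | windmill J≥0.5620
J = 0.3355 → cruise

J = 0.3355, regime = cruise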